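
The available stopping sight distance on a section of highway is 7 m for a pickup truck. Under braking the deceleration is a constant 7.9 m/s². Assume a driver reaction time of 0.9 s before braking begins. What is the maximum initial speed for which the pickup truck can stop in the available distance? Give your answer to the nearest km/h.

Maximum speed ≈ 20 km/h

Stopping distance: v·t_r + v²/(2a) = 7 with t_r = 0.9 s and a = 7.900 m/s².
So v² + 14.220 v − 110.60 = 0.
Positive root: v = −a·t_r + √((a·t_r)² + 2a·d) = −7.110 + √(50.552 + 110.60) = 5.5846 m/s.
5.5846 m/s × 3.6 = 20.105 km/h.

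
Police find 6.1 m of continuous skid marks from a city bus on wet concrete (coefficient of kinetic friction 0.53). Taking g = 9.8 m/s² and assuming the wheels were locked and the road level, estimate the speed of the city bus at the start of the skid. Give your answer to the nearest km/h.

Initial speed ≈ 29 km/h

Deceleration a = μg = 0.53 × 9.8 = 5.194 m/s².
v = √(2a·d) = √(2 × 5.194 × 6.1) = √63.367 = 7.9603 m/s.
= 7.9603 × 3.6 = 28.657 km/h.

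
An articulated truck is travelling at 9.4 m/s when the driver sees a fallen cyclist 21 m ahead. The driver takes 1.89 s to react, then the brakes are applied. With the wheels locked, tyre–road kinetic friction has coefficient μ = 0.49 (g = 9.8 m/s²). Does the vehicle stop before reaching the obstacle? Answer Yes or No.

a = μg = 0.49 × 9.8 = 4.802 m/s².
Reaction distance = 9.4000 × 1.89 = 17.766 m.
Braking distance = v²/(2a) = 88.360 / 9.604 = 9.200 m.
Total stopping distance = 17.766 + 9.200 = 26.966 m, vs 21 m available — it cannot stop in time and overshoots by 26.966 − 21 = 5.966 m.

No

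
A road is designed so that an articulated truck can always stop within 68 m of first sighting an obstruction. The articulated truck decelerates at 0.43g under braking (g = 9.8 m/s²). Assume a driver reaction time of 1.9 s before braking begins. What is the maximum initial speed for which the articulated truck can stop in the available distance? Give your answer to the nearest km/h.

Maximum speed ≈ 62 km/h

a = 0.43 × 9.8 = 4.214 m/s².
Stopping distance: v·t_r + v²/(2a) = 68 with t_r = 1.9 s and a = 4.214 m/s².
So v² + 16.013 v − 573.10 = 0.
Positive root: v = −a·t_r + √((a·t_r)² + 2a·d) = −8.007 + √(64.112 + 573.10) = 17.2361 m/s.
17.2361 m/s × 3.6 = 62.050 km/h.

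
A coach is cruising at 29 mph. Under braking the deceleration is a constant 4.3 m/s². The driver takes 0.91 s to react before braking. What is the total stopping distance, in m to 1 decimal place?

29 mph × 0.44704 = 12.9642 m/s.
Reaction distance = v·t_r = 12.9642 × 0.91 = 11.797 m.
Braking distance = v²/(2a) = 12.9642² / (2 × 4.300) = 168.070 / 8.600 = 19.543 m.
Total = 11.797 + 19.543 = 31.340 m.

Total stopping distance ≈ 31.3 m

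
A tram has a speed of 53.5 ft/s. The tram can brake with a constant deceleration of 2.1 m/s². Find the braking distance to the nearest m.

53.5 ft/s × 0.3048 = 16.3068 m/s.
Braking distance = v²/(2a) = 16.3068² / (2 × 2.100) = 265.912 / 4.200 = 63.312 m.

Braking distance ≈ 63 m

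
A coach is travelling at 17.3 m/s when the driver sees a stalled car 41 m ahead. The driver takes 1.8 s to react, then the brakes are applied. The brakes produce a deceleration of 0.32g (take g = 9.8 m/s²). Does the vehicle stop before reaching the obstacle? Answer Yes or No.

No

a = 0.32 × 9.8 = 3.136 m/s².
Reaction distance = 17.3000 × 1.8 = 31.140 m.
Braking distance = v²/(2a) = 299.290 / 6.272 = 47.718 m.
Total stopping distance = 31.140 + 47.718 = 78.858 m, vs 41 m available — it cannot stop in time and overshoots by 78.858 − 41 = 37.858 m.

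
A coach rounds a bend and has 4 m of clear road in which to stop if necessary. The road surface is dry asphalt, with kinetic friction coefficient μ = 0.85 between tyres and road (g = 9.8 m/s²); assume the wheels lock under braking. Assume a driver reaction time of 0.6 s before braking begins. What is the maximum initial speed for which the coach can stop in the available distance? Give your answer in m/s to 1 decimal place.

Maximum speed ≈ 4.6 m/s

a = μg = 0.85 × 9.8 = 8.330 m/s².
Stopping distance: v·t_r + v²/(2a) = 4 with t_r = 0.6 s and a = 8.330 m/s².
So v² + 9.996 v − 66.64 = 0.
Positive root: v = −a·t_r + √((a·t_r)² + 2a·d) = −4.998 + √(24.980 + 66.64) = 4.5738 m/s.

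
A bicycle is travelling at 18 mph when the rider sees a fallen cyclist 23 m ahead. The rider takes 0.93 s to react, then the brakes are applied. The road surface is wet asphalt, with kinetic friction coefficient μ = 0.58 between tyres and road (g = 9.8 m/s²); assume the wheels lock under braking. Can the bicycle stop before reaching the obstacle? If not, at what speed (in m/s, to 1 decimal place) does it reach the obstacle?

18 mph × 0.44704 = 8.0467 m/s.
a = μg = 0.58 × 9.8 = 5.684 m/s².
Reaction distance = 8.0467 × 0.93 = 7.483 m.
Braking distance = v²/(2a) = 64.749 / 11.368 = 5.696 m.
Total stopping distance = 7.483 + 5.696 = 13.179 m, vs 23 m available — it stops with 23 − 13.179 = 9.821 m to spare.

Yes — it stops about 9.8 m short of the obstacle, so it never reaches it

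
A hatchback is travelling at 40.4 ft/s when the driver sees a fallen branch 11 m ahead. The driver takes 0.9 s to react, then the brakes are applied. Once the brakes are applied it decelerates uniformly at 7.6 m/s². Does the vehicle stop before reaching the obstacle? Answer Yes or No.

40.4 ft/s × 0.3048 = 12.3139 m/s.
Reaction distance = 12.3139 × 0.9 = 11.083 m.
Braking distance = v²/(2a) = 151.632 / 15.200 = 9.976 m.
Total stopping distance = 11.083 + 9.976 = 21.059 m, vs 11 m available — it cannot stop in time and overshoots by 21.059 − 11 = 10.059 m.

No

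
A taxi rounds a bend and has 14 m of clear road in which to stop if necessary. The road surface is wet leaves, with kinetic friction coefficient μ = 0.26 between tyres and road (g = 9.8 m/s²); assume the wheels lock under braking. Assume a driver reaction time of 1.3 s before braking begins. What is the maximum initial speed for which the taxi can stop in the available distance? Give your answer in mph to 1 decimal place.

Maximum speed ≈ 12.9 mph

a = μg = 0.26 × 9.8 = 2.548 m/s².
Stopping distance: v·t_r + v²/(2a) = 14 with t_r = 1.3 s and a = 2.548 m/s².
So v² + 6.625 v − 71.34 = 0.
Positive root: v = −a·t_r + √((a·t_r)² + 2a·d) = −3.312 + √(10.969 + 71.34) = 5.7604 m/s.
5.7604 m/s ÷ 0.44704 = 12.886 mph.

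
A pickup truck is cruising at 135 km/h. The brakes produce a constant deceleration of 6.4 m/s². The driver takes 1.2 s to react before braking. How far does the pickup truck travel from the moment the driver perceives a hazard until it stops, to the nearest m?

135 km/h ÷ 3.6 = 37.5000 m/s.
Reaction distance = v·t_r = 37.5000 × 1.2 = 45.000 m.
Braking distance = v²/(2a) = 37.5000² / (2 × 6.400) = 1406.250 / 12.800 = 109.863 m.
Total = 45.000 + 109.863 = 154.863 m.

Total stopping distance ≈ 155 m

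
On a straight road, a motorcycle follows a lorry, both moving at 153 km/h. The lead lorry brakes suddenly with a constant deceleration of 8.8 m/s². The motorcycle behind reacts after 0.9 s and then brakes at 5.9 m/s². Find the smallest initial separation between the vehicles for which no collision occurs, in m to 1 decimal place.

Minimum gap ≈ 88.7 m

153 km/h ÷ 3.6 = 42.5000 m/s.
Leader travels v²/(2a_L) = 1806.250 / 17.600 = 102.628 m before stopping.
Follower covers v·t_r = 42.5000 × 0.9 = 38.250 m while reacting, then v²/(2a_F) = 1806.250 / 11.800 = 153.072 m while braking, for a total of 38.250 + 153.072 = 191.322 m.
Since a_F ≤ a_L and the follower starts braking later, the follower is never slower than the leader, so the closest approach is when both have stopped.
Minimum gap = 191.322 − 102.628 = 88.694 m.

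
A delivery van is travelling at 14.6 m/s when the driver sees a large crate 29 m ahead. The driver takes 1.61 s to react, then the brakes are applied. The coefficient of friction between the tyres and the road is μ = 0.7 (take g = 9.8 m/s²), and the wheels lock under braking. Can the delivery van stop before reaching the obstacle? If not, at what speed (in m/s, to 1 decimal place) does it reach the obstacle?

No — it strikes the obstacle at 11.7 m/s

a = μg = 0.7 × 9.8 = 6.860 m/s².
Reaction distance = 14.6000 × 1.61 = 23.506 m.
Braking distance needed to stop: v²/(2a) = 213.160 / 13.720 = 15.536 m, so total needed = 23.506 + 15.536 = 39.042 m > 29 m — it cannot stop.
Distance remaining when braking begins: 29 − 23.506 = 5.494 m.
v² = v₀² − 2a·d = 213.160 − 2 × 6.860 × 5.494 = 137.782 m²/s².
v = √137.782 = 11.738 m/s.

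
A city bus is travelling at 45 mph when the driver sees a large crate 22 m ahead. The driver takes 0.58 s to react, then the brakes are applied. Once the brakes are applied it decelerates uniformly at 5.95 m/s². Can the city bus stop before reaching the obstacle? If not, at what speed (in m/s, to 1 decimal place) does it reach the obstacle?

45 mph × 0.44704 = 20.1168 m/s.
Reaction distance = 20.1168 × 0.58 = 11.668 m.
Braking distance needed to stop: v²/(2a) = 404.686 / 11.900 = 34.007 m, so total needed = 11.668 + 34.007 = 45.675 m > 22 m — it cannot stop.
Distance remaining when braking begins: 22 − 11.668 = 10.332 m.
v² = v₀² − 2a·d = 404.686 − 2 × 5.950 × 10.332 = 281.735 m²/s².
v = √281.735 = 16.785 m/s.

No — it strikes the obstacle at 16.8 m/s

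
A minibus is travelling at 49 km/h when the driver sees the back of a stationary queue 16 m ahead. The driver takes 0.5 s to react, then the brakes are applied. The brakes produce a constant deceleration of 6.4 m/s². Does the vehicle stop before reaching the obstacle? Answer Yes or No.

49 km/h ÷ 3.6 = 13.6111 m/s.
Reaction distance = 13.6111 × 0.5 = 6.806 m.
Braking distance = v²/(2a) = 185.262 / 12.800 = 14.474 m.
Total stopping distance = 6.806 + 14.474 = 21.280 m, vs 16 m available — it cannot stop in time and overshoots by 21.280 − 16 = 5.280 m.

No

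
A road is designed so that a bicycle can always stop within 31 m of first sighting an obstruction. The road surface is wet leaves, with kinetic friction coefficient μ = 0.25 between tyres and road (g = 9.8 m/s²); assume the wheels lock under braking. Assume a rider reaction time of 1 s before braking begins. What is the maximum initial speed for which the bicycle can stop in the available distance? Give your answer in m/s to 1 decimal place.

Maximum speed ≈ 10.1 m/s

a = μg = 0.25 × 9.8 = 2.450 m/s².
Stopping distance: v·t_r + v²/(2a) = 31 with t_r = 1 s and a = 2.450 m/s².
So v² + 4.900 v − 151.90 = 0.
Positive root: v = −a·t_r + √((a·t_r)² + 2a·d) = −2.450 + √(6.003 + 151.90) = 10.1159 m/s.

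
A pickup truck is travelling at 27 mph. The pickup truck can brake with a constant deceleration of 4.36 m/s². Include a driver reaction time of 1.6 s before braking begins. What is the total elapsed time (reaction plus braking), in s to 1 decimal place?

27 mph × 0.44704 = 12.0701 m/s.
Braking time = v/a = 12.0701 / 4.360 = 2.768 s.
Total = 1.6 + 2.768 = 4.368 s.

Total time ≈ 4.4 s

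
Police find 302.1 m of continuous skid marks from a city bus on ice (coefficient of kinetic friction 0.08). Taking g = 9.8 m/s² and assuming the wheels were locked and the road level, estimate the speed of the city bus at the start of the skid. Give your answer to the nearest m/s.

Initial speed ≈ 22 m/s

Deceleration a = μg = 0.08 × 9.8 = 0.784 m/s².
v = √(2a·d) = √(2 × 0.784 × 302.1) = √473.693 = 21.7645 m/s.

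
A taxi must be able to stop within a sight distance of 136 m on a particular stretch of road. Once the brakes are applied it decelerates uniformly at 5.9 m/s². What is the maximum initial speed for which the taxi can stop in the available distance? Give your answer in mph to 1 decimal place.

v²/(2a) = d ⇒ v = √(2 × 5.900 × 136) = √1604.80 = 40.0600 m/s.
40.0600 m/s ÷ 0.44704 = 89.612 mph.

Maximum speed ≈ 89.6 mph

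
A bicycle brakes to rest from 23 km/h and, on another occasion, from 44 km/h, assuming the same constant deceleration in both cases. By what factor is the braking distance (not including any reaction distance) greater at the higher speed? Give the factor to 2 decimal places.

Factor ≈ 3.66

Braking distance d = v²/(2a), so with a fixed, d ∝ v².
Factor = (44/23)² = 1.9130² = 3.6596.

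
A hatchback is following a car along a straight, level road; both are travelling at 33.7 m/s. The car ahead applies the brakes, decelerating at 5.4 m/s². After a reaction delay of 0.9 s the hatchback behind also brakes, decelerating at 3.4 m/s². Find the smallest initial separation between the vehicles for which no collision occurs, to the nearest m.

Leader travels v²/(2a_L) = 1135.690 / 10.800 = 105.156 m before stopping.
Follower covers v·t_r = 33.7000 × 0.9 = 30.330 m while reacting, then v²/(2a_F) = 1135.690 / 6.800 = 167.013 m while braking, for a total of 30.330 + 167.013 = 197.343 m.
Since a_F ≤ a_L and the follower starts braking later, the follower is never slower than the leader, so the closest approach is when both have stopped.
Minimum gap = 197.343 − 105.156 = 92.187 m.

Minimum gap ≈ 92 m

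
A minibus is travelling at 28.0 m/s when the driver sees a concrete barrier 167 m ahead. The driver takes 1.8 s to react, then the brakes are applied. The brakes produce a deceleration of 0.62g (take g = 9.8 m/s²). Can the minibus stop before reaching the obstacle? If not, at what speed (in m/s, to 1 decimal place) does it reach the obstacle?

Yes — it stops about 52.1 m short of the obstacle, so it never reaches it

a = 0.62 × 9.8 = 6.076 m/s².
Reaction distance = 28.0000 × 1.8 = 50.400 m.
Braking distance = v²/(2a) = 784.000 / 12.152 = 64.516 m.
Total stopping distance = 50.400 + 64.516 = 114.916 m, vs 167 m available — it stops with 167 − 114.916 = 52.084 m to spare.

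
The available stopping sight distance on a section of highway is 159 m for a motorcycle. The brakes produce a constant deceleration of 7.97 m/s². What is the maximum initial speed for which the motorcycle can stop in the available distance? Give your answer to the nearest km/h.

v²/(2a) = d ⇒ v = √(2 × 7.970 × 159) = √2534.46 = 50.3434 m/s.
50.3434 m/s × 3.6 = 181.236 km/h.

Maximum speed ≈ 181 km/h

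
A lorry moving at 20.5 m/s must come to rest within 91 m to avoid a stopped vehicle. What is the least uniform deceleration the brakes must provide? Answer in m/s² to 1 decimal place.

v² = 2a·d ⇒ a = v²/(2d) = 20.5000² / (2 × 91.000) = 420.250 / 182.000 = 2.3091 m/s².

Required deceleration ≈ 2.3 m/s²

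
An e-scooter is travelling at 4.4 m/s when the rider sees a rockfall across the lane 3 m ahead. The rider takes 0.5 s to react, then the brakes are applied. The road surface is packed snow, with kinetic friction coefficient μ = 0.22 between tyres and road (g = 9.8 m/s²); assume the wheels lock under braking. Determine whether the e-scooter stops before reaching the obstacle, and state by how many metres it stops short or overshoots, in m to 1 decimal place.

a = μg = 0.22 × 9.8 = 2.156 m/s².
Reaction distance = 4.4000 × 0.5 = 2.200 m.
Braking distance = v²/(2a) = 19.360 / 4.312 = 4.490 m.
Total stopping distance = 2.200 + 4.490 = 6.690 m, vs 3 m available — it cannot stop in time and overshoots by 6.690 − 3 = 3.690 m.

No — it overshoots by 3.7 m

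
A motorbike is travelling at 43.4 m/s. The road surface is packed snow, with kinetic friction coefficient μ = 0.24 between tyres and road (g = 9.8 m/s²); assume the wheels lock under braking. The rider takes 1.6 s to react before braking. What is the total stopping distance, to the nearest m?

a = μg = 0.24 × 9.8 = 2.352 m/s².
Reaction distance = v·t_r = 43.4000 × 1.6 = 69.440 m.
Braking distance = v²/(2a) = 43.4000² / (2 × 2.352) = 1883.560 / 4.704 = 400.417 m.
Total = 69.440 + 400.417 = 469.857 m.

Total stopping distance ≈ 470 m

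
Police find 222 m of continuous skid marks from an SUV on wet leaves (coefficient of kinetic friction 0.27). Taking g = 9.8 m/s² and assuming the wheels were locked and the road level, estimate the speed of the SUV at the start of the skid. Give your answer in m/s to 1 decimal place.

Deceleration a = μg = 0.27 × 9.8 = 2.646 m/s².
v = √(2a·d) = √(2 × 2.646 × 222) = √1174.824 = 34.2757 m/s.

Initial speed ≈ 34.3 m/s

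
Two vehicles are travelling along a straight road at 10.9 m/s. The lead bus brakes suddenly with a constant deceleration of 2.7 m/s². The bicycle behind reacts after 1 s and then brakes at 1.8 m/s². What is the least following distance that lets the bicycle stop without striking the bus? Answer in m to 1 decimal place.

Leader travels v²/(2a_L) = 118.810 / 5.400 = 22.002 m before stopping.
Follower covers v·t_r = 10.9000 × 1 = 10.900 m while reacting, then v²/(2a_F) = 118.810 / 3.600 = 33.003 m while braking, for a total of 10.900 + 33.003 = 43.903 m.
Since a_F ≤ a_L and the follower starts braking later, the follower is never slower than the leader, so the closest approach is when both have stopped.
Minimum gap = 43.903 − 22.002 = 21.901 m.

Minimum gap ≈ 21.9 m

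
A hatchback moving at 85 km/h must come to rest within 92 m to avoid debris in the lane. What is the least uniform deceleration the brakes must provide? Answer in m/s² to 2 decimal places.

Required deceleration ≈ 3.03 m/s²

85 km/h ÷ 3.6 = 23.6111 m/s.
v² = 2a·d ⇒ a = v²/(2d) = 23.6111² / (2 × 92.000) = 557.484 / 184.000 = 3.0298 m/s².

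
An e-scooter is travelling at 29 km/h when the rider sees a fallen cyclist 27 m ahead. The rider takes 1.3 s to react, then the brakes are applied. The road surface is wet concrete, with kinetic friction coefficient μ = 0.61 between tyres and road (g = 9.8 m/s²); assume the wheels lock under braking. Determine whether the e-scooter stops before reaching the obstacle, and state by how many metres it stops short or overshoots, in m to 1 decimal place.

Yes — it stops 11.1 m short of the obstacle

29 km/h ÷ 3.6 = 8.0556 m/s.
a = μg = 0.61 × 9.8 = 5.978 m/s².
Reaction distance = 8.0556 × 1.3 = 10.472 m.
Braking distance = v²/(2a) = 64.893 / 11.956 = 5.428 m.
Total stopping distance = 10.472 + 5.428 = 15.900 m, vs 27 m available — it stops with 27 − 15.900 = 11.100 m to spare.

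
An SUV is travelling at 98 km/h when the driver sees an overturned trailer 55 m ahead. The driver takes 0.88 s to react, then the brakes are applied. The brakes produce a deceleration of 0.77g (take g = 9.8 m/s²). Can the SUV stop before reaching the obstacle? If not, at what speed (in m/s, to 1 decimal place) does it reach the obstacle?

98 km/h ÷ 3.6 = 27.2222 m/s.
a = 0.77 × 9.8 = 7.546 m/s².
Reaction distance = 27.2222 × 0.88 = 23.956 m.
Braking distance needed to stop: v²/(2a) = 741.048 / 15.092 = 49.102 m, so total needed = 23.956 + 49.102 = 73.058 m > 55 m — it cannot stop.
Distance remaining when braking begins: 55 − 23.956 = 31.044 m.
v² = v₀² − 2a·d = 741.048 − 2 × 7.546 × 31.044 = 272.532 m²/s².
v = √272.532 = 16.509 m/s.

No — it strikes the obstacle at 16.5 m/s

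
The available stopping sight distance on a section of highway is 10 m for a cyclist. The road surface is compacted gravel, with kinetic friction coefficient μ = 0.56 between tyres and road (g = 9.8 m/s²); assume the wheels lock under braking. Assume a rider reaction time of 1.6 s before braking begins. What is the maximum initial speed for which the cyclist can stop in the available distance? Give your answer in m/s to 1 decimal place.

a = μg = 0.56 × 9.8 = 5.488 m/s².
Stopping distance: v·t_r + v²/(2a) = 10 with t_r = 1.6 s and a = 5.488 m/s².
So v² + 17.562 v − 109.76 = 0.
Positive root: v = −a·t_r + √((a·t_r)² + 2a·d) = −8.781 + √(77.106 + 109.76) = 4.8889 m/s.

Maximum speed ≈ 4.9 m/s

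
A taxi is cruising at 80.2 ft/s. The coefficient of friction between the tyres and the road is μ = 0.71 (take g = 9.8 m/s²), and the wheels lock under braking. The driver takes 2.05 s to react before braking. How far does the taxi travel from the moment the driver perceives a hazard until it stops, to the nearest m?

80.2 ft/s × 0.3048 = 24.4450 m/s.
a = μg = 0.71 × 9.8 = 6.958 m/s².
Reaction distance = v·t_r = 24.4450 × 2.05 = 50.112 m.
Braking distance = v²/(2a) = 24.4450² / (2 × 6.958) = 597.558 / 13.916 = 42.940 m.
Total = 50.112 + 42.940 = 93.052 m.

Total stopping distance ≈ 93 m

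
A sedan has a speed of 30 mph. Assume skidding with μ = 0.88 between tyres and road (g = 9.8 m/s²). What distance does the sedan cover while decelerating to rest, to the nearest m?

Braking distance ≈ 10 m

30 mph × 0.44704 = 13.4112 m/s.
a = μg = 0.88 × 9.8 = 8.624 m/s².
Braking distance = v²/(2a) = 13.4112² / (2 × 8.624) = 179.860 / 17.248 = 10.428 m.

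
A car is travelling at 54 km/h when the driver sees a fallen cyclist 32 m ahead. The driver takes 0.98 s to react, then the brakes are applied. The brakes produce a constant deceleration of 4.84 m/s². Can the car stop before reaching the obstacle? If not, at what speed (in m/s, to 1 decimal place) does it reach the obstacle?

No — it strikes the obstacle at 7.6 m/s

54 km/h ÷ 3.6 = 15.0000 m/s.
Reaction distance = 15.0000 × 0.98 = 14.700 m.
Braking distance needed to stop: v²/(2a) = 225.000 / 9.680 = 23.244 m, so total needed = 14.700 + 23.244 = 37.944 m > 32 m — it cannot stop.
Distance remaining when braking begins: 32 − 14.700 = 17.300 m.
v² = v₀² − 2a·d = 225.000 − 2 × 4.840 × 17.300 = 57.536 m²/s².
v = √57.536 = 7.585 m/s.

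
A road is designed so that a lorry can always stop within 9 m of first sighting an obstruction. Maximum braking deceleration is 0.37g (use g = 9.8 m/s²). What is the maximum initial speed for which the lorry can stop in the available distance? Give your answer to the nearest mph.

Maximum speed ≈ 18 mph

a = 0.37 × 9.8 = 3.626 m/s².
v²/(2a) = d ⇒ v = √(2 × 3.626 × 9) = √65.27 = 8.0790 m/s.
8.0790 m/s ÷ 0.44704 = 18.072 mph.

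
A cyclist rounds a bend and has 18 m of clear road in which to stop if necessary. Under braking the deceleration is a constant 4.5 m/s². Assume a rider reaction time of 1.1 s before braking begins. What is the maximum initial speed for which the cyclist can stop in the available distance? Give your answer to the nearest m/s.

Maximum speed ≈ 9 m/s

Stopping distance: v·t_r + v²/(2a) = 18 with t_r = 1.1 s and a = 4.500 m/s².
So v² + 9.900 v − 162.00 = 0.
Positive root: v = −a·t_r + √((a·t_r)² + 2a·d) = −4.950 + √(24.503 + 162.00) = 8.7066 m/s.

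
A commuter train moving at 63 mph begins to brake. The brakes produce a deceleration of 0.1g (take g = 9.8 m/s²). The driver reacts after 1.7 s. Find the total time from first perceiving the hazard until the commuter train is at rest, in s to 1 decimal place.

63 mph × 0.44704 = 28.1635 m/s.
a = 0.1 × 9.8 = 0.980 m/s².
Braking time = v/a = 28.1635 / 0.980 = 28.738 s.
Total = 1.7 + 28.738 = 30.438 s.

Total time ≈ 30.4 s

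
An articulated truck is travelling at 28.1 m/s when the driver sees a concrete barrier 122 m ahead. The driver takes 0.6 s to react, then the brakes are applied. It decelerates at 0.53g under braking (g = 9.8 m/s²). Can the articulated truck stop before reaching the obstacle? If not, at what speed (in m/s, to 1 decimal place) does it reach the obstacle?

a = 0.53 × 9.8 = 5.194 m/s².
Reaction distance = 28.1000 × 0.6 = 16.860 m.
Braking distance = v²/(2a) = 789.610 / 10.388 = 76.012 m.
Total stopping distance = 16.860 + 76.012 = 92.872 m, vs 122 m available — it stops with 122 − 92.872 = 29.128 m to spare.

Yes — it stops about 29.1 m short of the obstacle, so it never reaches it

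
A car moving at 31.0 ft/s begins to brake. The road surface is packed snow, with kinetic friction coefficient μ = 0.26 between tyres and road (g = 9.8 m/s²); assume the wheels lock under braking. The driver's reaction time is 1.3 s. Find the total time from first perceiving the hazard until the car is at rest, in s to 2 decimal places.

Total time ≈ 5.01 s

31 ft/s × 0.3048 = 9.4488 m/s.
a = μg = 0.26 × 9.8 = 2.548 m/s².
Braking time = v/a = 9.4488 / 2.548 = 3.708 s.
Total = 1.3 + 3.708 = 5.008 s.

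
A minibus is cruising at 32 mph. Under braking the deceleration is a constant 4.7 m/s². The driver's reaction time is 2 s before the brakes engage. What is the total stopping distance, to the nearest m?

Total stopping distance ≈ 50 m

32 mph × 0.44704 = 14.3053 m/s.
Reaction distance = v·t_r = 14.3053 × 2 = 28.611 m.
Braking distance = v²/(2a) = 14.3053² / (2 × 4.700) = 204.642 / 9.400 = 21.770 m.
Total = 28.611 + 21.770 = 50.381 m.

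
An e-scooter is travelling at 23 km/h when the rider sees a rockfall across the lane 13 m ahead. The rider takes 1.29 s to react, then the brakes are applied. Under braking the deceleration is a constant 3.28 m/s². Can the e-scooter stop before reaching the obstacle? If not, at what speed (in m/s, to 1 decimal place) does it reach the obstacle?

No — it strikes the obstacle at 3.1 m/s

23 km/h ÷ 3.6 = 6.3889 m/s.
Reaction distance = 6.3889 × 1.29 = 8.242 m.
Braking distance needed to stop: v²/(2a) = 40.818 / 6.560 = 6.222 m, so total needed = 8.242 + 6.222 = 14.464 m > 13 m — it cannot stop.
Distance remaining when braking begins: 13 − 8.242 = 4.758 m.
v² = v₀² − 2a·d = 40.818 − 2 × 3.280 × 4.758 = 9.606 m²/s².
v = √9.606 = 3.099 m/s.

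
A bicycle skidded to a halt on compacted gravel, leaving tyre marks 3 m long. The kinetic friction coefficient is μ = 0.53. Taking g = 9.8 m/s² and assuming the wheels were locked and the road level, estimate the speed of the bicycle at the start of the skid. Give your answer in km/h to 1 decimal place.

Initial speed ≈ 20.1 km/h

Deceleration a = μg = 0.53 × 9.8 = 5.194 m/s².
v = √(2a·d) = √(2 × 5.194 × 3) = √31.164 = 5.5825 m/s.
= 5.5825 × 3.6 = 20.097 km/h.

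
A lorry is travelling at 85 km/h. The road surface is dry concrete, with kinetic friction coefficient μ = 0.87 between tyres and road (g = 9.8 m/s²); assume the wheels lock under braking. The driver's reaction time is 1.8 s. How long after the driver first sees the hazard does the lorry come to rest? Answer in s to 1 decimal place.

Total time ≈ 4.6 s

85 km/h ÷ 3.6 = 23.6111 m/s.
a = μg = 0.87 × 9.8 = 8.526 m/s².
Braking time = v/a = 23.6111 / 8.526 = 2.769 s.
Total = 1.8 + 2.769 = 4.569 s.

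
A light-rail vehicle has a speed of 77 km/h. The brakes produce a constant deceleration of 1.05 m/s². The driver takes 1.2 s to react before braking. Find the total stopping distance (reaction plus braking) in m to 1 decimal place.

77 km/h ÷ 3.6 = 21.3889 m/s.
Reaction distance = v·t_r = 21.3889 × 1.2 = 25.667 m.
Braking distance = v²/(2a) = 21.3889² / (2 × 1.050) = 457.485 / 2.100 = 217.850 m.
Total = 25.667 + 217.850 = 243.517 m.

Total stopping distance ≈ 243.5 m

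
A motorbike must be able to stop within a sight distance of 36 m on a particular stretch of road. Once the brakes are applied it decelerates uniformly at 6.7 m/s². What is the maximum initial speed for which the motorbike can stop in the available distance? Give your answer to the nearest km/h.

v²/(2a) = d ⇒ v = √(2 × 6.700 × 36) = √482.40 = 21.9636 m/s.
21.9636 m/s × 3.6 = 79.069 km/h.

Maximum speed ≈ 79 km/h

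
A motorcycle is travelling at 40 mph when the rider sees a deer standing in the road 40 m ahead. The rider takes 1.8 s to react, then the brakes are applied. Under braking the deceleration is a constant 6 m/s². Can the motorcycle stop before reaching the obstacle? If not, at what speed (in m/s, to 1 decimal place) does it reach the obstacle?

No — it strikes the obstacle at 15.0 m/s

40 mph × 0.44704 = 17.8816 m/s.
Reaction distance = 17.8816 × 1.8 = 32.187 m.
Braking distance needed to stop: v²/(2a) = 319.752 / 12.000 = 26.646 m, so total needed = 32.187 + 26.646 = 58.833 m > 40 m — it cannot stop.
Distance remaining when braking begins: 40 − 32.187 = 7.813 m.
v² = v₀² − 2a·d = 319.752 − 2 × 6.000 × 7.813 = 225.996 m²/s².
v = √225.996 = 15.033 m/s.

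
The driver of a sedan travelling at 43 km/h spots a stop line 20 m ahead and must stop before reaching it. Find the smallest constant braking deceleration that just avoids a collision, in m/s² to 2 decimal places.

Required deceleration ≈ 3.57 m/s²

43 km/h ÷ 3.6 = 11.9444 m/s.
v² = 2a·d ⇒ a = v²/(2d) = 11.9444² / (2 × 20.000) = 142.669 / 40.000 = 3.5667 m/s².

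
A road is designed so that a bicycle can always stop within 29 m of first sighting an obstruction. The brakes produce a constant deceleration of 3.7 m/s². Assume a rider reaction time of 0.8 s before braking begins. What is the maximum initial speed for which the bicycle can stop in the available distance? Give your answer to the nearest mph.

Maximum speed ≈ 27 mph

Stopping distance: v·t_r + v²/(2a) = 29 with t_r = 0.8 s and a = 3.700 m/s².
So v² + 5.920 v − 214.60 = 0.
Positive root: v = −a·t_r + √((a·t_r)² + 2a·d) = −2.960 + √(8.762 + 214.60) = 11.9853 m/s.
11.9853 m/s ÷ 0.44704 = 26.810 mph.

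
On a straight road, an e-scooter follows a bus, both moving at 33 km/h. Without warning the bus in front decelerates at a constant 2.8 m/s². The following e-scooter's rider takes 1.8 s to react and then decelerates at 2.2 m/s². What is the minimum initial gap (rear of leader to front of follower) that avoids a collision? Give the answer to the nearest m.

Minimum gap ≈ 21 m

33 km/h ÷ 3.6 = 9.1667 m/s.
Leader travels v²/(2a_L) = 84.028 / 5.600 = 15.005 m before stopping.
Follower covers v·t_r = 9.1667 × 1.8 = 16.500 m while reacting, then v²/(2a_F) = 84.028 / 4.400 = 19.097 m while braking, for a total of 16.500 + 19.097 = 35.597 m.
Since a_F ≤ a_L and the follower starts braking later, the follower is never slower than the leader, so the closest approach is when both have stopped.
Minimum gap = 35.597 − 15.005 = 20.592 m.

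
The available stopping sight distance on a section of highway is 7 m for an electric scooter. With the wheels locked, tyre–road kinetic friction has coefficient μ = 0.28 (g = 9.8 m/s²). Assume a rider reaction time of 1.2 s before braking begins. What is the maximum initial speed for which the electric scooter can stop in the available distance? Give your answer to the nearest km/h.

Maximum speed ≈ 13 km/h

a = μg = 0.28 × 9.8 = 2.744 m/s².
Stopping distance: v·t_r + v²/(2a) = 7 with t_r = 1.2 s and a = 2.744 m/s².
So v² + 6.586 v − 38.42 = 0.
Positive root: v = −a·t_r + √((a·t_r)² + 2a·d) = −3.293 + √(10.844 + 38.42) = 3.7258 m/s.
3.7258 m/s × 3.6 = 13.413 km/h.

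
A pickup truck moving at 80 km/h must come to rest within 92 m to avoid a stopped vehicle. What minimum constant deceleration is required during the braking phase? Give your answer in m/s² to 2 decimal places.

80 km/h ÷ 3.6 = 22.2222 m/s.
v² = 2a·d ⇒ a = v²/(2d) = 22.2222² / (2 × 92.000) = 493.826 / 184.000 = 2.6838 m/s².

Required deceleration ≈ 2.68 m/s²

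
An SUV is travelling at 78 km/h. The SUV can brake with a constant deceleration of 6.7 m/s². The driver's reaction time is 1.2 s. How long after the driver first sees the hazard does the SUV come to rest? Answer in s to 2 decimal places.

78 km/h ÷ 3.6 = 21.6667 m/s.
Braking time = v/a = 21.6667 / 6.700 = 3.234 s.
Total = 1.2 + 3.234 = 4.434 s.

Total time ≈ 4.43 s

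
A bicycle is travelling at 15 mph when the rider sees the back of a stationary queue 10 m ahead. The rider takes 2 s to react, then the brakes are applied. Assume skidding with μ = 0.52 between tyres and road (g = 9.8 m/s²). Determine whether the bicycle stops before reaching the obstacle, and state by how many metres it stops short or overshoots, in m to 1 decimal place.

15 mph × 0.44704 = 6.7056 m/s.
a = μg = 0.52 × 9.8 = 5.096 m/s².
Reaction distance = 6.7056 × 2 = 13.411 m.
Braking distance = v²/(2a) = 44.965 / 10.192 = 4.412 m.
Total stopping distance = 13.411 + 4.412 = 17.823 m, vs 10 m available — it cannot stop in time and overshoots by 17.823 − 10 = 7.823 m.

No — it overshoots by 7.8 m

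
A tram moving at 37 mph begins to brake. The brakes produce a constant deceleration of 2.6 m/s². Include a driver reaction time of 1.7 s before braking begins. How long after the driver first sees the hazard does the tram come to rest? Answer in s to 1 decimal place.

Total time ≈ 8.1 s

37 mph × 0.44704 = 16.5405 m/s.
Braking time = v/a = 16.5405 / 2.600 = 6.362 s.
Total = 1.7 + 6.362 = 8.062 s.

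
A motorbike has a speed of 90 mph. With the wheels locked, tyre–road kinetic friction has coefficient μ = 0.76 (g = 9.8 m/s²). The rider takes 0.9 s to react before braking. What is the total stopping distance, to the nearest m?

Total stopping distance ≈ 145 m

90 mph × 0.44704 = 40.2336 m/s.
a = μg = 0.76 × 9.8 = 7.448 m/s².
Reaction distance = v·t_r = 40.2336 × 0.9 = 36.210 m.
Braking distance = v²/(2a) = 40.2336² / (2 × 7.448) = 1618.743 / 14.896 = 108.670 m.
Total = 36.210 + 108.670 = 144.880 m.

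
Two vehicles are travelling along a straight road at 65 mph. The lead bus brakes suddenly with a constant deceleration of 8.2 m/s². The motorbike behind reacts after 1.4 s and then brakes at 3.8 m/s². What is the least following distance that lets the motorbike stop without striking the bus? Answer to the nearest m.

65 mph × 0.44704 = 29.0576 m/s.
Leader travels v²/(2a_L) = 844.344 / 16.400 = 51.484 m before stopping.
Follower covers v·t_r = 29.0576 × 1.4 = 40.681 m while reacting, then v²/(2a_F) = 844.344 / 7.600 = 111.098 m while braking, for a total of 40.681 + 111.098 = 151.779 m.
Since a_F ≤ a_L and the follower starts braking later, the follower is never slower than the leader, so the closest approach is when both have stopped.
Minimum gap = 151.779 − 51.484 = 100.295 m.

Minimum gap ≈ 100 m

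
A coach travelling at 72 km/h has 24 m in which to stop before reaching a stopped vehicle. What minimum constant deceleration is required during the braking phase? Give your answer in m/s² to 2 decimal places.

Required deceleration ≈ 8.33 m/s²

72 km/h ÷ 3.6 = 20.0000 m/s.
v² = 2a·d ⇒ a = v²/(2d) = 20.0000² / (2 × 24.000) = 400.000 / 48.000 = 8.3333 m/s².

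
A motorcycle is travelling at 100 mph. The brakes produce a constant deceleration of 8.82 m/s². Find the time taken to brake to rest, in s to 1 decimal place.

100 mph × 0.44704 = 44.7040 m/s.
Braking time = v/a = 44.7040 / 8.820 = 5.068 s.

Braking time ≈ 5.1 s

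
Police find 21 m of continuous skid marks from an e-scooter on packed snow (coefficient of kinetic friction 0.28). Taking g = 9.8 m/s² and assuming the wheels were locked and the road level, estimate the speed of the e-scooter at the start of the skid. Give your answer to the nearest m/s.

Deceleration a = μg = 0.28 × 9.8 = 2.744 m/s².
v = √(2a·d) = √(2 × 2.744 × 21) = √115.248 = 10.7354 m/s.

Initial speed ≈ 11 m/s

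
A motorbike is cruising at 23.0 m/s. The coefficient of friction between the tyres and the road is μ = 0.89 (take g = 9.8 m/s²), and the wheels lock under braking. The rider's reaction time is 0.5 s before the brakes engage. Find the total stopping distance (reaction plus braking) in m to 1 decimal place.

Total stopping distance ≈ 41.8 m

a = μg = 0.89 × 9.8 = 8.722 m/s².
Reaction distance = v·t_r = 23.0000 × 0.5 = 11.500 m.
Braking distance = v²/(2a) = 23.0000² / (2 × 8.722) = 529.000 / 17.444 = 30.326 m.
Total = 11.500 + 30.326 = 41.826 m.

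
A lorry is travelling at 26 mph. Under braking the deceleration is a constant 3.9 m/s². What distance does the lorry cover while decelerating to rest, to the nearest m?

26 mph × 0.44704 = 11.6230 m/s.
Braking distance = v²/(2a) = 11.6230² / (2 × 3.900) = 135.094 / 7.800 = 17.320 m.

Braking distance ≈ 17 m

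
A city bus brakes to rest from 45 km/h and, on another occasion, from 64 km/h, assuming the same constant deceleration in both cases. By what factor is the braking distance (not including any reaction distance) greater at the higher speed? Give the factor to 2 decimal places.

Braking distance d = v²/(2a), so with a fixed, d ∝ v².
Factor = (64/45)² = 1.4222² = 2.0227.

Factor ≈ 2.02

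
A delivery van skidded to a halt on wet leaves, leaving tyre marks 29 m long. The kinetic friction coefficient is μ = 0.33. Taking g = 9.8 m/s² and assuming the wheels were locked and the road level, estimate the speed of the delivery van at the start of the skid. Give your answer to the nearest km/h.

Initial speed ≈ 49 km/h

Deceleration a = μg = 0.33 × 9.8 = 3.234 m/s².
v = √(2a·d) = √(2 × 3.234 × 29) = √187.572 = 13.6957 m/s.
= 13.6957 × 3.6 = 49.305 km/h.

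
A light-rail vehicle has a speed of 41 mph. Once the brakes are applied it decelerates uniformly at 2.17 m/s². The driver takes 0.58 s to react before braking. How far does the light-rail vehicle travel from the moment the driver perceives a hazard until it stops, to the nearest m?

41 mph × 0.44704 = 18.3286 m/s.
Reaction distance = v·t_r = 18.3286 × 0.58 = 10.631 m.
Braking distance = v²/(2a) = 18.3286² / (2 × 2.170) = 335.938 / 4.340 = 77.405 m.
Total = 10.631 + 77.405 = 88.036 m.

Total stopping distance ≈ 88 m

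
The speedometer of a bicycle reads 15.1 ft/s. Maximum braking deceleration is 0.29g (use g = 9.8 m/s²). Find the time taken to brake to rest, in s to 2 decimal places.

Braking time ≈ 1.62 s

15.1 ft/s × 0.3048 = 4.6025 m/s.
a = 0.29 × 9.8 = 2.842 m/s².
Braking time = v/a = 4.6025 / 2.842 = 1.619 s.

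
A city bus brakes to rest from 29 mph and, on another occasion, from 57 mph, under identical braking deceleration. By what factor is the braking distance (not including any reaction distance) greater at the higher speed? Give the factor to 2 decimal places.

Factor ≈ 3.86

Braking distance d = v²/(2a), so with a fixed, d ∝ v².
Factor = (57/29)² = 1.9655² = 3.8632.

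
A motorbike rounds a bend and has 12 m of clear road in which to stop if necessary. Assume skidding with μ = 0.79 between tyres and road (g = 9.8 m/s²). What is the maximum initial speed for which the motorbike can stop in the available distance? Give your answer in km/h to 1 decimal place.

Maximum speed ≈ 49.1 km/h

a = μg = 0.79 × 9.8 = 7.742 m/s².
v²/(2a) = d ⇒ v = √(2 × 7.742 × 12) = √185.81 = 13.6312 m/s.
13.6312 m/s × 3.6 = 49.072 km/h.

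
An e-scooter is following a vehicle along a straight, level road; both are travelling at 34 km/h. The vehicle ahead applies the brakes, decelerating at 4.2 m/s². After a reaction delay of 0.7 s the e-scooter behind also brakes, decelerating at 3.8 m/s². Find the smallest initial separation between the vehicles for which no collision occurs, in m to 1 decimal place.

Minimum gap ≈ 7.7 m

34 km/h ÷ 3.6 = 9.4444 m/s.
Leader travels v²/(2a_L) = 89.197 / 8.400 = 10.619 m before stopping.
Follower covers v·t_r = 9.4444 × 0.7 = 6.611 m while reacting, then v²/(2a_F) = 89.197 / 7.600 = 11.736 m while braking, for a total of 6.611 + 11.736 = 18.347 m.
Since a_F ≤ a_L and the follower starts braking later, the follower is never slower than the leader, so the closest approach is when both have stopped.
Minimum gap = 18.347 − 10.619 = 7.728 m.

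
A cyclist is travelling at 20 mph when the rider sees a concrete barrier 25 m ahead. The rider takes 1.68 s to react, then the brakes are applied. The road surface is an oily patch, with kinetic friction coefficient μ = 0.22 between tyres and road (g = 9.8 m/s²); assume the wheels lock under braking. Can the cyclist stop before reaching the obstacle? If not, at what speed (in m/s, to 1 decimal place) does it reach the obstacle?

No — it strikes the obstacle at 6.1 m/s

20 mph × 0.44704 = 8.9408 m/s.
a = μg = 0.22 × 9.8 = 2.156 m/s².
Reaction distance = 8.9408 × 1.68 = 15.021 m.
Braking distance needed to stop: v²/(2a) = 79.938 / 4.312 = 18.538 m, so total needed = 15.021 + 18.538 = 33.559 m > 25 m — it cannot stop.
Distance remaining when braking begins: 25 − 15.021 = 9.979 m.
v² = v₀² − 2a·d = 79.938 − 2 × 2.156 × 9.979 = 36.909 m²/s².
v = √36.909 = 6.075 m/s.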